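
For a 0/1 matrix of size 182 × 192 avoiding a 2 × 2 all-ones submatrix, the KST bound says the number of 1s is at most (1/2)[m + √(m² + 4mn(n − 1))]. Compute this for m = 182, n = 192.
z(182, 192; 2, 2) ≤ (1/2)[182 + √(182² + 4·182·192·191)] = (1/2)[182 + √26730340] = 2676.0696

Kővári–Sós–Turán: let r_1, ..., r_182 be the row sums and z = Σ r_i the total number of 1s. Each pair of columns can share at most one row with both entries 1 (else a 2×2 all-ones block appears), so Σ_i C(r_i, 2) ≤ C(192, 2) = 18336. By convexity Σ_i C(r_i, 2) ≥ 182·C(z/182, 2) = z(z − 182)/(2·182), giving z² − 182z − 182·192·191 ≤ 0 and hence z ≤ (1/2)[182 + √(33124 + 4·6674304)] = (1/2)[182 + √26730340] ≈ (1/2)(182 + 5170.1393) = 2676.0696.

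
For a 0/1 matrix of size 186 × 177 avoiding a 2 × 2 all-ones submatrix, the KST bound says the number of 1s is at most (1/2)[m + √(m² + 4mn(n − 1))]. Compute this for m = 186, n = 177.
z(186, 177; 2, 2) ≤ (1/2)[186 + √(186² + 4·186·177·176)] = (1/2)[186 + √23211684] = 2501.9253

Kővári–Sós–Turán: let r_1, ..., r_186 be the row sums and z = Σ r_i the total number of 1s. Each pair of columns can share at most one row with both entries 1 (else a 2×2 all-ones block appears), so Σ_i C(r_i, 2) ≤ C(177, 2) = 15576. By convexity Σ_i C(r_i, 2) ≥ 186·C(z/186, 2) = z(z − 186)/(2·186), giving z² − 186z − 186·177·176 ≤ 0 and hence z ≤ (1/2)[186 + √(34596 + 4·5794272)] = (1/2)[186 + √23211684] ≈ (1/2)(186 + 4817.8506) = 2501.9253.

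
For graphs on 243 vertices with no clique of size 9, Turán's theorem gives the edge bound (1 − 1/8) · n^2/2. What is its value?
Turán density bound = (7/8) · 243^2/2 = 413343/16 ≈ 25833.9375

Turán's theorem: ex(n, K_{r+1}) is achieved by the complete r-partite Turán graph T(n, r) with parts as balanced as possible, and is at most (1 − 1/r) · n^2/2. For r = 8, n = 243: the density bound is (7/8) · 59049/2 = 413343/16 ≈ 25833.9375. The integer-valued extremum is e(T(243, 8)) = 25833, which is strictly less than the density bound 413343/16 since 8 ∤ 243 (the parts of T(243, 8) cannot all be equal).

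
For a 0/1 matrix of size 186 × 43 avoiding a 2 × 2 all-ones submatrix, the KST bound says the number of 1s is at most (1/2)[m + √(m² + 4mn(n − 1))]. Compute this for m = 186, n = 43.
z(186, 43; 2, 2) ≤ (1/2)[186 + √(186² + 4·186·43·42)] = (1/2)[186 + √1378260] = 679.9966

Kővári–Sós–Turán: let r_1, ..., r_186 be the row sums and z = Σ r_i the total number of 1s. Each pair of columns can share at most one row with both entries 1 (else a 2×2 all-ones block appears), so Σ_i C(r_i, 2) ≤ C(43, 2) = 903. By convexity Σ_i C(r_i, 2) ≥ 186·C(z/186, 2) = z(z − 186)/(2·186), giving z² − 186z − 186·43·42 ≤ 0 and hence z ≤ (1/2)[186 + √(34596 + 4·335916)] = (1/2)[186 + √1378260] ≈ (1/2)(186 + 1173.9932) = 679.9966.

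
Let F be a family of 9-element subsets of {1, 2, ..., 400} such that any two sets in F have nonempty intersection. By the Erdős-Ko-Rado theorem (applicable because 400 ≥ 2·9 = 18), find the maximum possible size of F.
max |F| = C(399, 8) = 14845439924778771

Erdős-Ko-Rado (1961): when n ≥ 2k, max |F| = C(n−1, k−1). The bound is attained by the star {A : i ∈ A} for any fixed i ∈ [n]. Here C(400−1, 9−1) = C(399, 8) = 14845439924778771.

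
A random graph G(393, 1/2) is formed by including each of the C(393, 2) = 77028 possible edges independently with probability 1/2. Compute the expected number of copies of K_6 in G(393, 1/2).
E[# K_6] = C(393, 6) · (1/2)^C(6, 2) = 4924575638164 / 2^15 = 1231143909541/8192 ≈ 150286121.770142

For each 6-subset S of vertices (there are C(393, 6) = 4924575638164 such S), let X_S = 1 if S induces a K_6 (all C(6, 2) = 15 edges present). Then P(X_S = 1) = (1/2)^15 = 1/32768. By linearity of expectation, E[# K_6] = C(393, 6) · (1/2)^15 = 4924575638164 / 32768 = 1231143909541/8192 ≈ 150286121.770142.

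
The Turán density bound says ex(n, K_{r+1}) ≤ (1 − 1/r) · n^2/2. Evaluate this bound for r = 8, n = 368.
Turán density bound = (7/8) · 368^2/2 = 59248

Turán's theorem: ex(n, K_{r+1}) is achieved by the complete r-partite Turán graph T(n, r) with parts as balanced as possible, and is at most (1 − 1/r) · n^2/2. For r = 8, n = 368: the density bound is (7/8) · 135424/2 = 59248. Since 8 ∣ 368, the Turán graph T(368, 8) has parts of equal size 46, and its edge count e(T(368, 8)) = 59248 attains the density bound exactly.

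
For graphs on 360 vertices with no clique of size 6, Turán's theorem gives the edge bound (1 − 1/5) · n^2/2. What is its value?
Turán density bound = (4/5) · 360^2/2 = 51840

Turán's theorem: ex(n, K_{r+1}) is achieved by the complete r-partite Turán graph T(n, r) with parts as balanced as possible, and is at most (1 − 1/r) · n^2/2. For r = 5, n = 360: the density bound is (4/5) · 129600/2 = 51840. Since 5 ∣ 360, the Turán graph T(360, 5) has parts of equal size 72, and its edge count e(T(360, 5)) = 51840 attains the density bound exactly.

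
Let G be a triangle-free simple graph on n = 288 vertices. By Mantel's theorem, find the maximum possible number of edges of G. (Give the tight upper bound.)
ex(288, K_3) = ⌊288^2/4⌋ = 20736

Mantel (1907): a triangle-free graph on n vertices has at most ⌊n^2/4⌋ edges, with equality for the complete bipartite graph K_{⌊n/2⌋, ⌈n/2⌉}. For n = 288: ⌊288^2/4⌋ = ⌊82944/4⌋ = 20736. The extremal graph is K_{144, 144}, which has 144·144 = 20736 edges.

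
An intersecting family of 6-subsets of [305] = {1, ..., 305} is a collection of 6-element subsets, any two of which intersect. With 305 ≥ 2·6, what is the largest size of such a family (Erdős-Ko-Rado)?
max |F| = C(304, 5) = 20932912560

The Erdős-Ko-Rado theorem states: for n ≥ 2k, an intersecting family of k-subsets of an n-element set has size at most C(n − 1, k − 1), with equality for 'star' families {A ⊆ [n] : |A| = k, i ∈ A} (fix an element i). For n = 305, k = 6: C(304, 5) = 20932912560.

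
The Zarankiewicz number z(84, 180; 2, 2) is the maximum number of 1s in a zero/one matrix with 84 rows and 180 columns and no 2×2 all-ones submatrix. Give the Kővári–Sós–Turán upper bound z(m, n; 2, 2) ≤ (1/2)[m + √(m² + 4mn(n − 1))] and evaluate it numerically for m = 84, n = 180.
z(84, 180; 2, 2) ≤ (1/2)[84 + √(84² + 4·84·180·179)] = (1/2)[84 + √10832976] = 1687.6743

Kővári–Sós–Turán: let r_1, ..., r_84 be the row sums and z = Σ r_i the total number of 1s. Each pair of columns can share at most one row with both entries 1 (else a 2×2 all-ones block appears), so Σ_i C(r_i, 2) ≤ C(180, 2) = 16110. By convexity Σ_i C(r_i, 2) ≥ 84·C(z/84, 2) = z(z − 84)/(2·84), giving z² − 84z − 84·180·179 ≤ 0 and hence z ≤ (1/2)[84 + √(7056 + 4·2706480)] = (1/2)[84 + √10832976] ≈ (1/2)(84 + 3291.3487) = 1687.6743.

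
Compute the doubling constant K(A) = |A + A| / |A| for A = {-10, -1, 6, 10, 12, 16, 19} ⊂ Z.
K = |A + A| / |A| = 25/7

Enumerate A + A = {a + b : a, b ∈ A}. With |A| = 7, there are |A|^2 = 49 ordered sum pairs; collecting distinct values, A + A = {-20, -11, -4, -2, 0, 2, 5, 6, 9, 11, 12, 15, 16, 18, 20, 22, 24, 25, 26, 28, 29, 31, 32, 35, 38}, so |A + A| = 25. Thus K = 25/7. For comparison, the minimum possible |A + A| over all 7-element sets is 2·7 − 1 = 13 (so min K = 13/7), attained only by arithmetic progressions.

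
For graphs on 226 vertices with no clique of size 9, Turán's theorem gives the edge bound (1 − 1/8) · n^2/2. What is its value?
Turán density bound = (7/8) · 226^2/2 = 89383/4 ≈ 22345.75

Turán's theorem: ex(n, K_{r+1}) is achieved by the complete r-partite Turán graph T(n, r) with parts as balanced as possible, and is at most (1 − 1/r) · n^2/2. For r = 8, n = 226: the density bound is (7/8) · 51076/2 = 89383/4 ≈ 22345.75. The integer-valued extremum is e(T(226, 8)) = 22345, which is strictly less than the density bound 89383/4 since 8 ∤ 226 (the parts of T(226, 8) cannot all be equal).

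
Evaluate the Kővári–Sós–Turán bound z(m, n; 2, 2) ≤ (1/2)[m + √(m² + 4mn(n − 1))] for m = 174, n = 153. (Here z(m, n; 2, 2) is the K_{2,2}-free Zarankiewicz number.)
z(174, 153; 2, 2) ≤ (1/2)[174 + √(174² + 4·174·153·152)] = (1/2)[174 + √16216452] = 2100.4828

Kővári–Sós–Turán: let r_1, ..., r_174 be the row sums and z = Σ r_i the total number of 1s. Each pair of columns can share at most one row with both entries 1 (else a 2×2 all-ones block appears), so Σ_i C(r_i, 2) ≤ C(153, 2) = 11628. By convexity Σ_i C(r_i, 2) ≥ 174·C(z/174, 2) = z(z − 174)/(2·174), giving z² − 174z − 174·153·152 ≤ 0 and hence z ≤ (1/2)[174 + √(30276 + 4·4046544)] = (1/2)[174 + √16216452] ≈ (1/2)(174 + 4026.9656) = 2100.4828.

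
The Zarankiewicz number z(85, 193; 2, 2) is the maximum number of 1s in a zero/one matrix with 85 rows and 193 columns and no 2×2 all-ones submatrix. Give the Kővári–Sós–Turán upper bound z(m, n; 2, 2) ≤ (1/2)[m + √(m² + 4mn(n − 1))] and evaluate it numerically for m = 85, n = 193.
z(85, 193; 2, 2) ≤ (1/2)[85 + √(85² + 4·85·193·192)] = (1/2)[85 + √12606265] = 1817.7651

Kővári–Sós–Turán: let r_1, ..., r_85 be the row sums and z = Σ r_i the total number of 1s. Each pair of columns can share at most one row with both entries 1 (else a 2×2 all-ones block appears), so Σ_i C(r_i, 2) ≤ C(193, 2) = 18528. By convexity Σ_i C(r_i, 2) ≥ 85·C(z/85, 2) = z(z − 85)/(2·85), giving z² − 85z − 85·193·192 ≤ 0 and hence z ≤ (1/2)[85 + √(7225 + 4·3149760)] = (1/2)[85 + √12606265] ≈ (1/2)(85 + 3550.5302) = 1817.7651.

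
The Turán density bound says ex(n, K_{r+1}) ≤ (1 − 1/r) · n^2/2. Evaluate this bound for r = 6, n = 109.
Turán density bound = (5/6) · 109^2/2 = 59405/12 ≈ 4950.4167

Turán's theorem: ex(n, K_{r+1}) is achieved by the complete r-partite Turán graph T(n, r) with parts as balanced as possible, and is at most (1 − 1/r) · n^2/2. For r = 6, n = 109: the density bound is (5/6) · 11881/2 = 59405/12 ≈ 4950.4167. The integer-valued extremum is e(T(109, 6)) = 4950, which is strictly less than the density bound 59405/12 since 6 ∤ 109 (the parts of T(109, 6) cannot all be equal).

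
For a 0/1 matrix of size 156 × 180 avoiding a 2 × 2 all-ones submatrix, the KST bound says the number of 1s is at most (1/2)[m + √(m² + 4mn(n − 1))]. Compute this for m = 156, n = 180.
z(156, 180; 2, 2) ≤ (1/2)[156 + √(156² + 4·156·180·179)] = (1/2)[156 + √20129616] = 2321.302

Kővári–Sós–Turán: let r_1, ..., r_156 be the row sums and z = Σ r_i the total number of 1s. Each pair of columns can share at most one row with both entries 1 (else a 2×2 all-ones block appears), so Σ_i C(r_i, 2) ≤ C(180, 2) = 16110. By convexity Σ_i C(r_i, 2) ≥ 156·C(z/156, 2) = z(z − 156)/(2·156), giving z² − 156z − 156·180·179 ≤ 0 and hence z ≤ (1/2)[156 + √(24336 + 4·5026320)] = (1/2)[156 + √20129616] ≈ (1/2)(156 + 4486.6041) = 2321.302.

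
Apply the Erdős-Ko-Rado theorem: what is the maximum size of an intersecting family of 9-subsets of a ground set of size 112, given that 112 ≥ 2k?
max |F| = C(111, 8) = 441527415615

The Erdős-Ko-Rado theorem states: for n ≥ 2k, an intersecting family of k-subsets of an n-element set has size at most C(n − 1, k − 1), with equality for 'star' families {A ⊆ [n] : |A| = k, i ∈ A} (fix an element i). For n = 112, k = 9: C(111, 8) = 441527415615.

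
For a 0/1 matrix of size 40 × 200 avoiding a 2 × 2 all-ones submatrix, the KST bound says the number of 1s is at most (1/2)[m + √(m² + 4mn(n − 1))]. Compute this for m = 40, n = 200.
z(40, 200; 2, 2) ≤ (1/2)[40 + √(40² + 4·40·200·199)] = (1/2)[40 + √6369600] = 1281.9033

Kővári–Sós–Turán: let r_1, ..., r_40 be the row sums and z = Σ r_i the total number of 1s. Each pair of columns can share at most one row with both entries 1 (else a 2×2 all-ones block appears), so Σ_i C(r_i, 2) ≤ C(200, 2) = 19900. By convexity Σ_i C(r_i, 2) ≥ 40·C(z/40, 2) = z(z − 40)/(2·40), giving z² − 40z − 40·200·199 ≤ 0 and hence z ≤ (1/2)[40 + √(1600 + 4·1592000)] = (1/2)[40 + √6369600] ≈ (1/2)(40 + 2523.8066) = 1281.9033.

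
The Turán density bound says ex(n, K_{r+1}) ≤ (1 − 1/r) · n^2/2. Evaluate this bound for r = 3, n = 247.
Turán density bound = (2/3) · 247^2/2 = 61009/3 ≈ 20336.3333

Turán's theorem: ex(n, K_{r+1}) is achieved by the complete r-partite Turán graph T(n, r) with parts as balanced as possible, and is at most (1 − 1/r) · n^2/2. For r = 3, n = 247: the density bound is (2/3) · 61009/2 = 61009/3 ≈ 20336.3333. The integer-valued extremum is e(T(247, 3)) = 20336, which is strictly less than the density bound 61009/3 since 3 ∤ 247 (the parts of T(247, 3) cannot all be equal).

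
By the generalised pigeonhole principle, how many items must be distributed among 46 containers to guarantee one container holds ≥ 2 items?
n = (2 − 1)·46 + 1 = 47

By the generalised pigeonhole principle, to guarantee some box contains ≥ r objects we need more than (r − 1) · k objects total. Threshold: n = (r − 1) · k + 1. With r = 2 and k = 46: n = 1 · 46 + 1 = 46 + 1 = 47. For n = 46 = 1 · 46, we can put exactly 1 objects in every box, avoiding 2 in any single one — so 47 is tight.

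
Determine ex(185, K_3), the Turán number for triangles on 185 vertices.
ex(185, K_3) = ⌊185^2/4⌋ = 8556

Mantel (1907): a triangle-free graph on n vertices has at most ⌊n^2/4⌋ edges, with equality for the complete bipartite graph K_{⌊n/2⌋, ⌈n/2⌉}. For n = 185: ⌊185^2/4⌋ = ⌊34225/4⌋ = 8556. The extremal graph is K_{92, 93}, which has 92·93 = 8556 edges.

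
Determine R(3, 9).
R(3, 9) = 36

Lower bound: an explicit 2-colouring of K_{35} (typically a Paley-type or other structured construction) avoids a red K_3 and a blue K_9, showing R(3, 9) > 35.
Upper bound: the simple Erdős–Szekeres recurrence only gives R(3, 9) ≤ 37; the tight bound R(3, 9) ≤ 36 requires a sharper case analysis (or computer search) of 2-colourings of K_{36}.
Hence R(3, 9) = 36.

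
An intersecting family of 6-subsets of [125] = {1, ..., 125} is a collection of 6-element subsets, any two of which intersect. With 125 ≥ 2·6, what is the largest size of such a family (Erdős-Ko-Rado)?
max |F| = C(124, 5) = 225150024

The Erdős-Ko-Rado theorem states: for n ≥ 2k, an intersecting family of k-subsets of an n-element set has size at most C(n − 1, k − 1), with equality for 'star' families {A ⊆ [n] : |A| = k, i ∈ A} (fix an element i). For n = 125, k = 6: C(124, 5) = 225150024.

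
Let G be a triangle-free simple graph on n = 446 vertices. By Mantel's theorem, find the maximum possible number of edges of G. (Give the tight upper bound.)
ex(446, K_3) = ⌊446^2/4⌋ = 49729

Mantel (1907): a triangle-free graph on n vertices has at most ⌊n^2/4⌋ edges, with equality for the complete bipartite graph K_{⌊n/2⌋, ⌈n/2⌉}. For n = 446: ⌊446^2/4⌋ = ⌊198916/4⌋ = 49729. The extremal graph is K_{223, 223}, which has 223·223 = 49729 edges.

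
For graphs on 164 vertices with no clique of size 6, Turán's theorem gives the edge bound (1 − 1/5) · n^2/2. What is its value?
Turán density bound = (4/5) · 164^2/2 = 53792/5 ≈ 10758.4

Turán's theorem: ex(n, K_{r+1}) is achieved by the complete r-partite Turán graph T(n, r) with parts as balanced as possible, and is at most (1 − 1/r) · n^2/2. For r = 5, n = 164: the density bound is (4/5) · 26896/2 = 53792/5 ≈ 10758.4. The integer-valued extremum is e(T(164, 5)) = 10758, which is strictly less than the density bound 53792/5 since 5 ∤ 164 (the parts of T(164, 5) cannot all be equal).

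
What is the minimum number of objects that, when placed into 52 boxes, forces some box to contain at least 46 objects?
n = (46 − 1)·52 + 1 = 2341

By the generalised pigeonhole principle, to guarantee some box contains ≥ r objects we need more than (r − 1) · k objects total. Threshold: n = (r − 1) · k + 1. With r = 46 and k = 52: n = 45 · 52 + 1 = 2340 + 1 = 2341. For n = 2340 = 45 · 52, we can put exactly 45 objects in every box, avoiding 46 in any single one — so 2341 is tight.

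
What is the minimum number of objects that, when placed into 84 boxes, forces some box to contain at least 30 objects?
n = (30 − 1)·84 + 1 = 2437

By the generalised pigeonhole principle, to guarantee some box contains ≥ r objects we need more than (r − 1) · k objects total. Threshold: n = (r − 1) · k + 1. With r = 30 and k = 84: n = 29 · 84 + 1 = 2436 + 1 = 2437. For n = 2436 = 29 · 84, we can put exactly 29 objects in every box, avoiding 30 in any single one — so 2437 is tight.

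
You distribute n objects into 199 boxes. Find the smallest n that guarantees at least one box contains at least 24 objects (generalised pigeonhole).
n = (24 − 1)·199 + 1 = 4578

By the generalised pigeonhole principle, to guarantee some box contains ≥ r objects we need more than (r − 1) · k objects total. Threshold: n = (r − 1) · k + 1. With r = 24 and k = 199: n = 23 · 199 + 1 = 4577 + 1 = 4578. For n = 4577 = 23 · 199, we can put exactly 23 objects in every box, avoiding 24 in any single one — so 4578 is tight.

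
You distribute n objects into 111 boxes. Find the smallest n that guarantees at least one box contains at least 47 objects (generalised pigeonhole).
n = (47 − 1)·111 + 1 = 5107

By the generalised pigeonhole principle, to guarantee some box contains ≥ r objects we need more than (r − 1) · k objects total. Threshold: n = (r − 1) · k + 1. With r = 47 and k = 111: n = 46 · 111 + 1 = 5106 + 1 = 5107. For n = 5106 = 46 · 111, we can put exactly 46 objects in every box, avoiding 47 in any single one — so 5107 is tight.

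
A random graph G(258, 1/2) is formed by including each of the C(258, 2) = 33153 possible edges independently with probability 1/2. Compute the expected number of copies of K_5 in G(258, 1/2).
E[# K_5] = C(258, 5) · (1/2)^C(5, 2) = 9161897856 / 2^10 = 71577327/8 = 8947165.875

For each 5-subset S of vertices (there are C(258, 5) = 9161897856 such S), let X_S = 1 if S induces a K_5 (all C(5, 2) = 10 edges present). Then P(X_S = 1) = (1/2)^10 = 1/1024. By linearity of expectation, E[# K_5] = C(258, 5) · (1/2)^10 = 9161897856 / 1024 = 71577327/8 = 8947165.875.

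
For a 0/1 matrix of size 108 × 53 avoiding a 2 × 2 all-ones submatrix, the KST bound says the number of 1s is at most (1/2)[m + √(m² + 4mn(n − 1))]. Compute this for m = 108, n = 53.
z(108, 53; 2, 2) ≤ (1/2)[108 + √(108² + 4·108·53·52)] = (1/2)[108 + √1202256] = 602.2372

Kővári–Sós–Turán: let r_1, ..., r_108 be the row sums and z = Σ r_i the total number of 1s. Each pair of columns can share at most one row with both entries 1 (else a 2×2 all-ones block appears), so Σ_i C(r_i, 2) ≤ C(53, 2) = 1378. By convexity Σ_i C(r_i, 2) ≥ 108·C(z/108, 2) = z(z − 108)/(2·108), giving z² − 108z − 108·53·52 ≤ 0 and hence z ≤ (1/2)[108 + √(11664 + 4·297648)] = (1/2)[108 + √1202256] ≈ (1/2)(108 + 1096.4743) = 602.2372.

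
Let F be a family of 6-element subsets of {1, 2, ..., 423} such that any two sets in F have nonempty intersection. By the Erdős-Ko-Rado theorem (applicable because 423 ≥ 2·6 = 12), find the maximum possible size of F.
max |F| = C(422, 5) = 108906273014

Erdős-Ko-Rado (1961): when n ≥ 2k, max |F| = C(n−1, k−1). The bound is attained by the star {A : i ∈ A} for any fixed i ∈ [n]. Here C(423−1, 6−1) = C(422, 5) = 108906273014.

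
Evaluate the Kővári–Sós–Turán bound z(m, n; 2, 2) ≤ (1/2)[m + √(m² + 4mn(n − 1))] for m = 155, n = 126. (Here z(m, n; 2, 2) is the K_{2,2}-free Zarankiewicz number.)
z(155, 126; 2, 2) ≤ (1/2)[155 + √(155² + 4·155·126·125)] = (1/2)[155 + √9789025] = 1641.8709

Kővári–Sós–Turán: let r_1, ..., r_155 be the row sums and z = Σ r_i the total number of 1s. Each pair of columns can share at most one row with both entries 1 (else a 2×2 all-ones block appears), so Σ_i C(r_i, 2) ≤ C(126, 2) = 7875. By convexity Σ_i C(r_i, 2) ≥ 155·C(z/155, 2) = z(z − 155)/(2·155), giving z² − 155z − 155·126·125 ≤ 0 and hence z ≤ (1/2)[155 + √(24025 + 4·2441250)] = (1/2)[155 + √9789025] ≈ (1/2)(155 + 3128.7418) = 1641.8709.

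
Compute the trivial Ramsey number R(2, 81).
R(2, 81) = 81

R(2, k) = k for all k ≥ 2: in a 2-colouring of K_k, either some edge is red (a red K_2) or all edges are blue (a blue K_k). And K_{80} coloured all-blue has no blue K_81, so R(2, 81) > 80. Hence R(2, 81) = 81.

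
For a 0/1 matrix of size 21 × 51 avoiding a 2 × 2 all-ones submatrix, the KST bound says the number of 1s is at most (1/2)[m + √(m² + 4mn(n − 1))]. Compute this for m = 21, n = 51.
z(21, 51; 2, 2) ≤ (1/2)[21 + √(21² + 4·21·51·50)] = (1/2)[21 + √214641] = 242.1468

Kővári–Sós–Turán: let r_1, ..., r_21 be the row sums and z = Σ r_i the total number of 1s. Each pair of columns can share at most one row with both entries 1 (else a 2×2 all-ones block appears), so Σ_i C(r_i, 2) ≤ C(51, 2) = 1275. By convexity Σ_i C(r_i, 2) ≥ 21·C(z/21, 2) = z(z − 21)/(2·21), giving z² − 21z − 21·51·50 ≤ 0 and hence z ≤ (1/2)[21 + √(441 + 4·53550)] = (1/2)[21 + √214641] ≈ (1/2)(21 + 463.2936) = 242.1468.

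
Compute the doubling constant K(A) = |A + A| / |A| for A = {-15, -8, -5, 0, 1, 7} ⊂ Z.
K = |A + A| / |A| = 19/6

Enumerate A + A = {a + b : a, b ∈ A}. With |A| = 6, there are |A|^2 = 36 ordered sum pairs; collecting distinct values, A + A = {-30, -23, -20, -16, -15, -14, -13, -10, -8, -7, -5, -4, -1, 0, 1, 2, 7, 8, 14}, so |A + A| = 19. Thus K = 19/6. For comparison, the minimum possible |A + A| over all 6-element sets is 2·6 − 1 = 11 (so min K = 11/6), attained only by arithmetic progressions.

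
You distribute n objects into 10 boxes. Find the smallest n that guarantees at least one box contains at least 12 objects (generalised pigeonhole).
n = (12 − 1)·10 + 1 = 111

By the generalised pigeonhole principle, to guarantee some box contains ≥ r objects we need more than (r − 1) · k objects total. Threshold: n = (r − 1) · k + 1. With r = 12 and k = 10: n = 11 · 10 + 1 = 110 + 1 = 111. For n = 110 = 11 · 10, we can put exactly 11 objects in every box, avoiding 12 in any single one — so 111 is tight.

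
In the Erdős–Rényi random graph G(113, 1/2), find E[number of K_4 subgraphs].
E[# K_4] = C(113, 4) · (1/2)^C(4, 2) = 6438740 / 2^6 = 1609685/16 = 100605.3125

For each 4-subset S of vertices (there are C(113, 4) = 6438740 such S), let X_S = 1 if S induces a K_4 (all C(4, 2) = 6 edges present). Then P(X_S = 1) = (1/2)^6 = 1/64. By linearity of expectation, E[# K_4] = C(113, 4) · (1/2)^6 = 6438740 / 64 = 1609685/16 = 100605.3125.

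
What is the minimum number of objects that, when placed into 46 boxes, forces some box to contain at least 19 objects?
n = (19 − 1)·46 + 1 = 829

By the generalised pigeonhole principle, to guarantee some box contains ≥ r objects we need more than (r − 1) · k objects total. Threshold: n = (r − 1) · k + 1. With r = 19 and k = 46: n = 18 · 46 + 1 = 828 + 1 = 829. For n = 828 = 18 · 46, we can put exactly 18 objects in every box, avoiding 19 in any single one — so 829 is tight.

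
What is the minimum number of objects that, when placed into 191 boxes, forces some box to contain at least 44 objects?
n = (44 − 1)·191 + 1 = 8214

By the generalised pigeonhole principle, to guarantee some box contains ≥ r objects we need more than (r − 1) · k objects total. Threshold: n = (r − 1) · k + 1. With r = 44 and k = 191: n = 43 · 191 + 1 = 8213 + 1 = 8214. For n = 8213 = 43 · 191, we can put exactly 43 objects in every box, avoiding 44 in any single one — so 8214 is tight.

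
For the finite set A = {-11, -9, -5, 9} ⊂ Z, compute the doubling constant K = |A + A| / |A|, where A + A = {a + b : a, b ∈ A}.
K = |A + A| / |A| = 10/4 = 5/2

Enumerate A + A = {a + b : a, b ∈ A}. With |A| = 4, there are |A|^2 = 16 ordered sum pairs; collecting distinct values, A + A = {-22, -20, -18, -16, -14, -10, -2, 0, 4, 18}, so |A + A| = 10. Thus K = 10/4 = 5/2. For comparison, the minimum possible |A + A| over all 4-element sets is 2·4 − 1 = 7 (so min K = 7/4), attained only by arithmetic progressions.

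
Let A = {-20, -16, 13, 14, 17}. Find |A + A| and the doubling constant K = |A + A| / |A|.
K = |A + A| / |A| = 14/5

Enumerate A + A = {a + b : a, b ∈ A}. With |A| = 5, there are |A|^2 = 25 ordered sum pairs; collecting distinct values, A + A = {-40, -36, -32, -7, -6, -3, -2, 1, 26, 27, 28, 30, 31, 34}, so |A + A| = 14. Thus K = 14/5. For comparison, the minimum possible |A + A| over all 5-element sets is 2·5 − 1 = 9 (so min K = 9/5), attained only by arithmetic progressions.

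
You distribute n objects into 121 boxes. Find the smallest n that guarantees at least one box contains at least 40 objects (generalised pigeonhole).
n = (40 − 1)·121 + 1 = 4720

By the generalised pigeonhole principle, to guarantee some box contains ≥ r objects we need more than (r − 1) · k objects total. Threshold: n = (r − 1) · k + 1. With r = 40 and k = 121: n = 39 · 121 + 1 = 4719 + 1 = 4720. For n = 4719 = 39 · 121, we can put exactly 39 objects in every box, avoiding 40 in any single one — so 4720 is tight.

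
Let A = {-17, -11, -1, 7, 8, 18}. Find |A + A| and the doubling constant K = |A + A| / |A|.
K = |A + A| / |A| = 20/6 = 10/3

Enumerate A + A = {a + b : a, b ∈ A}. With |A| = 6, there are |A|^2 = 36 ordered sum pairs; collecting distinct values, A + A = {-34, -28, -22, -18, -12, -10, -9, -4, -3, -2, 1, 6, 7, 14, 15, 16, 17, 25, 26, 36}, so |A + A| = 20. Thus K = 20/6 = 10/3. For comparison, the minimum possible |A + A| over all 6-element sets is 2·6 − 1 = 11 (so min K = 11/6), attained only by arithmetic progressions.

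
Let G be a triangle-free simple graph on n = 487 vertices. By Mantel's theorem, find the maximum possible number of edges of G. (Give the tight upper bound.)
ex(487, K_3) = ⌊487^2/4⌋ = 59292

Mantel (1907): a triangle-free graph on n vertices has at most ⌊n^2/4⌋ edges, with equality for the complete bipartite graph K_{⌊n/2⌋, ⌈n/2⌉}. For n = 487: ⌊487^2/4⌋ = ⌊237169/4⌋ = 59292. The extremal graph is K_{243, 244}, which has 243·244 = 59292 edges.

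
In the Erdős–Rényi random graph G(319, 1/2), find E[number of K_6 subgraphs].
E[# K_6] = C(319, 6) · (1/2)^C(6, 2) = 1395956397297 / 2^15 ≈ 42601208.413605

For each 6-subset S of vertices (there are C(319, 6) = 1395956397297 such S), let X_S = 1 if S induces a K_6 (all C(6, 2) = 15 edges present). Then P(X_S = 1) = (1/2)^15 = 1/32768. By linearity of expectation, E[# K_6] = C(319, 6) · (1/2)^15 = 1395956397297 / 32768 ≈ 42601208.413605.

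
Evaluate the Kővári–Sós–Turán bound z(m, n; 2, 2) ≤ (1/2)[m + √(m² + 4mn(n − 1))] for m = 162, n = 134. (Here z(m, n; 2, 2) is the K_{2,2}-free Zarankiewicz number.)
z(162, 134; 2, 2) ≤ (1/2)[162 + √(162² + 4·162·134·133)] = (1/2)[162 + √11574900] = 1782.0952

Kővári–Sós–Turán: let r_1, ..., r_162 be the row sums and z = Σ r_i the total number of 1s. Each pair of columns can share at most one row with both entries 1 (else a 2×2 all-ones block appears), so Σ_i C(r_i, 2) ≤ C(134, 2) = 8911. By convexity Σ_i C(r_i, 2) ≥ 162·C(z/162, 2) = z(z − 162)/(2·162), giving z² − 162z − 162·134·133 ≤ 0 and hence z ≤ (1/2)[162 + √(26244 + 4·2887164)] = (1/2)[162 + √11574900] ≈ (1/2)(162 + 3402.1905) = 1782.0952.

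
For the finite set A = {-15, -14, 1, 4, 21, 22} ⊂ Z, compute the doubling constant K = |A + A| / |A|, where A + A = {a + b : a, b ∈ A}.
K = |A + A| / |A| = 19/6

Enumerate A + A = {a + b : a, b ∈ A}. With |A| = 6, there are |A|^2 = 36 ordered sum pairs; collecting distinct values, A + A = {-30, -29, -28, -14, -13, -11, -10, 2, 5, 6, 7, 8, 22, 23, 25, 26, 42, 43, 44}, so |A + A| = 19. Thus K = 19/6. For comparison, the minimum possible |A + A| over all 6-element sets is 2·6 − 1 = 11 (so min K = 11/6), attained only by arithmetic progressions.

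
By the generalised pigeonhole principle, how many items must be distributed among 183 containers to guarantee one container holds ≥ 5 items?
n = (5 − 1)·183 + 1 = 733

By the generalised pigeonhole principle, to guarantee some box contains ≥ r objects we need more than (r − 1) · k objects total. Threshold: n = (r − 1) · k + 1. With r = 5 and k = 183: n = 4 · 183 + 1 = 732 + 1 = 733. For n = 732 = 4 · 183, we can put exactly 4 objects in every box, avoiding 5 in any single one — so 733 is tight.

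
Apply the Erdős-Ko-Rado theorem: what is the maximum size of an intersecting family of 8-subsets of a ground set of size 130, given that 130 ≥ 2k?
max |F| = C(129, 7) = 99949406400

The Erdős-Ko-Rado theorem states: for n ≥ 2k, an intersecting family of k-subsets of an n-element set has size at most C(n − 1, k − 1), with equality for 'star' families {A ⊆ [n] : |A| = k, i ∈ A} (fix an element i). For n = 130, k = 8: C(129, 7) = 99949406400.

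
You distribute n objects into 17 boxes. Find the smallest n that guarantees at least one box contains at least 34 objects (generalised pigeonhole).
n = (34 − 1)·17 + 1 = 562

By the generalised pigeonhole principle, to guarantee some box contains ≥ r objects we need more than (r − 1) · k objects total. Threshold: n = (r − 1) · k + 1. With r = 34 and k = 17: n = 33 · 17 + 1 = 561 + 1 = 562. For n = 561 = 33 · 17, we can put exactly 33 objects in every box, avoiding 34 in any single one — so 562 is tight.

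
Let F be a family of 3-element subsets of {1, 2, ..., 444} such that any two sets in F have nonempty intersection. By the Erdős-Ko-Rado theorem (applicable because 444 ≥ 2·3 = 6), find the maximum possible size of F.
max |F| = C(443, 2) = 97903

The Erdős-Ko-Rado theorem states: for n ≥ 2k, an intersecting family of k-subsets of an n-element set has size at most C(n − 1, k − 1), with equality for 'star' families {A ⊆ [n] : |A| = k, i ∈ A} (fix an element i). For n = 444, k = 3: C(443, 2) = 97903.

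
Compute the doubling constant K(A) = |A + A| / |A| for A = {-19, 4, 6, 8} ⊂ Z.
K = |A + A| / |A| = 9/4

Enumerate A + A = {a + b : a, b ∈ A}. With |A| = 4, there are |A|^2 = 16 ordered sum pairs; collecting distinct values, A + A = {-38, -15, -13, -11, 8, 10, 12, 14, 16}, so |A + A| = 9. Thus K = 9/4. For comparison, the minimum possible |A + A| over all 4-element sets is 2·4 − 1 = 7 (so min K = 7/4), attained only by arithmetic progressions.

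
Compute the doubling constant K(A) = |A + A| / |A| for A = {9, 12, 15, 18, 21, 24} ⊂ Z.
K = |A + A| / |A| = 11/6

Enumerate A + A = {a + b : a, b ∈ A}. With |A| = 6, there are |A|^2 = 36 ordered sum pairs; collecting distinct values, A + A = {18, 21, 24, 27, 30, 33, 36, 39, 42, 45, 48}, so |A + A| = 11. Thus K = 11/6. Here |A + A| = 2|A| − 1 = 11, the minimum possible — so K = 11/6 is minimal, which holds iff A is an arithmetic progression.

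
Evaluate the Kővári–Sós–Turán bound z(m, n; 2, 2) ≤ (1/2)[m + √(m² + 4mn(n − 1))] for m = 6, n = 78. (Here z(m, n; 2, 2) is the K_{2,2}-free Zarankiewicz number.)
z(6, 78; 2, 2) ≤ (1/2)[6 + √(6² + 4·6·78·77)] = (1/2)[6 + √144180] = 192.8552

Kővári–Sós–Turán: let r_1, ..., r_6 be the row sums and z = Σ r_i the total number of 1s. Each pair of columns can share at most one row with both entries 1 (else a 2×2 all-ones block appears), so Σ_i C(r_i, 2) ≤ C(78, 2) = 3003. By convexity Σ_i C(r_i, 2) ≥ 6·C(z/6, 2) = z(z − 6)/(2·6), giving z² − 6z − 6·78·77 ≤ 0 and hence z ≤ (1/2)[6 + √(36 + 4·36036)] = (1/2)[6 + √144180] ≈ (1/2)(6 + 379.7104) = 192.8552.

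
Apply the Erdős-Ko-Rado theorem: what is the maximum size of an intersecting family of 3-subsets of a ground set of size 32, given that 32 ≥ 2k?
max |F| = C(31, 2) = 465

Erdős-Ko-Rado (1961): when n ≥ 2k, max |F| = C(n−1, k−1). The bound is attained by the star {A : i ∈ A} for any fixed i ∈ [n]. Here C(32−1, 3−1) = C(31, 2) = 465.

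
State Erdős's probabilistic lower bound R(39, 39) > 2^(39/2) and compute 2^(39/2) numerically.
2^(39/2) = 741455.2002; so R(39, 39) > 741455.2002

Colour each edge of K_n uniformly at random with red/blue. The expected number of monochromatic K_39 is C(n, 39) · 2 · 2^(−C(39,2)). If C(n, 39) · 2^(1 − C(39,2)) < 1, then with positive probability no monochromatic K_39 exists, so R(39, 39) > n. The standard estimate C(n, 39) ≤ n^39/39! shows this inequality holds whenever n ≤ 2^(39/2) (since 39! · 2^(C(39,2) − 1) > 2^(39^2/2) ≥ n^39). Hence R(39, 39) > 2^(39/2) = 741455.2002.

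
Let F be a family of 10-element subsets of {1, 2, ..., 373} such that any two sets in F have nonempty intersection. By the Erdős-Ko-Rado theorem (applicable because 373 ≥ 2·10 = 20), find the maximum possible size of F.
max |F| = C(372, 9) = 341013147552033320

Erdős-Ko-Rado (1961): when n ≥ 2k, max |F| = C(n−1, k−1). The bound is attained by the star {A : i ∈ A} for any fixed i ∈ [n]. Here C(373−1, 10−1) = C(372, 9) = 341013147552033320.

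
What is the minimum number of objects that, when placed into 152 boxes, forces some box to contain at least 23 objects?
n = (23 − 1)·152 + 1 = 3345

By the generalised pigeonhole principle, to guarantee some box contains ≥ r objects we need more than (r − 1) · k objects total. Threshold: n = (r − 1) · k + 1. With r = 23 and k = 152: n = 22 · 152 + 1 = 3344 + 1 = 3345. For n = 3344 = 22 · 152, we can put exactly 22 objects in every box, avoiding 23 in any single one — so 3345 is tight.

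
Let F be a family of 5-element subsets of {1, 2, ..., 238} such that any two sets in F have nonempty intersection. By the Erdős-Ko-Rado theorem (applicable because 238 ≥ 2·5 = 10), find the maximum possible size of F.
max |F| = C(237, 4) = 128154195

Erdős-Ko-Rado (1961): when n ≥ 2k, max |F| = C(n−1, k−1). The bound is attained by the star {A : i ∈ A} for any fixed i ∈ [n]. Here C(238−1, 5−1) = C(237, 4) = 128154195.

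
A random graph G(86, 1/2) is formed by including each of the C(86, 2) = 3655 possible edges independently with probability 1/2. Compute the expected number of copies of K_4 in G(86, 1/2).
E[# K_4] = C(86, 4) · (1/2)^C(4, 2) = 2123555 / 2^6 = 33180.546875

For each 4-subset S of vertices (there are C(86, 4) = 2123555 such S), let X_S = 1 if S induces a K_4 (all C(4, 2) = 6 edges present). Then P(X_S = 1) = (1/2)^6 = 1/64. By linearity of expectation, E[# K_4] = C(86, 4) · (1/2)^6 = 2123555 / 64 = 33180.546875.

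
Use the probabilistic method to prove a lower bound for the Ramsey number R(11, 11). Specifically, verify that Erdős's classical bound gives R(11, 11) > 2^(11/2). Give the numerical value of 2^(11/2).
2^(11/2) = 45.2548; so R(11, 11) > 45.2548

Colour each edge of K_n uniformly at random with red/blue. The expected number of monochromatic K_11 is C(n, 11) · 2 · 2^(−C(11,2)). If C(n, 11) · 2^(1 − C(11,2)) < 1, then with positive probability no monochromatic K_11 exists, so R(11, 11) > n. The standard estimate C(n, 11) ≤ n^11/11! shows this inequality holds whenever n ≤ 2^(11/2) (since 11! · 2^(C(11,2) − 1) > 2^(11^2/2) ≥ n^11). Hence R(11, 11) > 2^(11/2) = 45.2548.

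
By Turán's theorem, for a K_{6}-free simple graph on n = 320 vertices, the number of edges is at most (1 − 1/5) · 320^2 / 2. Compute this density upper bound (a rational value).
Turán density bound = (4/5) · 320^2/2 = 40960

Turán's theorem: ex(n, K_{r+1}) is achieved by the complete r-partite Turán graph T(n, r) with parts as balanced as possible, and is at most (1 − 1/r) · n^2/2. For r = 5, n = 320: the density bound is (4/5) · 102400/2 = 40960. Since 5 ∣ 320, the Turán graph T(320, 5) has parts of equal size 64, and its edge count e(T(320, 5)) = 40960 attains the density bound exactly.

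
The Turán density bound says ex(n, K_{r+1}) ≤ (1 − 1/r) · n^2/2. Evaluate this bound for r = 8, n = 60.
Turán density bound = (7/8) · 60^2/2 = 1575

Turán's theorem: ex(n, K_{r+1}) is achieved by the complete r-partite Turán graph T(n, r) with parts as balanced as possible, and is at most (1 − 1/r) · n^2/2. For r = 8, n = 60: the density bound is (7/8) · 3600/2 = 1575. The integer-valued extremum is e(T(60, 8)) = 1574, which is strictly less than the density bound 1575 since 8 ∤ 60 (the parts of T(60, 8) cannot all be equal).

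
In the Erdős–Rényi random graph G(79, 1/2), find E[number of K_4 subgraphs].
E[# K_4] = C(79, 4) · (1/2)^C(4, 2) = 1502501 / 2^6 = 23476.578125

For each 4-subset S of vertices (there are C(79, 4) = 1502501 such S), let X_S = 1 if S induces a K_4 (all C(4, 2) = 6 edges present). Then P(X_S = 1) = (1/2)^6 = 1/64. By linearity of expectation, E[# K_4] = C(79, 4) · (1/2)^6 = 1502501 / 64 = 23476.578125.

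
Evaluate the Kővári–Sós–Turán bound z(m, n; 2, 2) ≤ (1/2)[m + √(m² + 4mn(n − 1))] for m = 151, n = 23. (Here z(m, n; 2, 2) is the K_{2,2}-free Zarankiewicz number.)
z(151, 23; 2, 2) ≤ (1/2)[151 + √(151² + 4·151·23·22)] = (1/2)[151 + √328425] = 362.0419

Kővári–Sós–Turán: let r_1, ..., r_151 be the row sums and z = Σ r_i the total number of 1s. Each pair of columns can share at most one row with both entries 1 (else a 2×2 all-ones block appears), so Σ_i C(r_i, 2) ≤ C(23, 2) = 253. By convexity Σ_i C(r_i, 2) ≥ 151·C(z/151, 2) = z(z − 151)/(2·151), giving z² − 151z − 151·23·22 ≤ 0 and hence z ≤ (1/2)[151 + √(22801 + 4·76406)] = (1/2)[151 + √328425] ≈ (1/2)(151 + 573.0838) = 362.0419.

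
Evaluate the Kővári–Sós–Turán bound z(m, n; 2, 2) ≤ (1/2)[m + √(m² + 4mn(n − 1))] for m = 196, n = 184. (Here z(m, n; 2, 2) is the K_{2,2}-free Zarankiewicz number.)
z(196, 184; 2, 2) ≤ (1/2)[196 + √(196² + 4·196·184·183)] = (1/2)[196 + √26437264] = 2668.859

Kővári–Sós–Turán: let r_1, ..., r_196 be the row sums and z = Σ r_i the total number of 1s. Each pair of columns can share at most one row with both entries 1 (else a 2×2 all-ones block appears), so Σ_i C(r_i, 2) ≤ C(184, 2) = 16836. By convexity Σ_i C(r_i, 2) ≥ 196·C(z/196, 2) = z(z − 196)/(2·196), giving z² − 196z − 196·184·183 ≤ 0 and hence z ≤ (1/2)[196 + √(38416 + 4·6599712)] = (1/2)[196 + √26437264] ≈ (1/2)(196 + 5141.718) = 2668.859.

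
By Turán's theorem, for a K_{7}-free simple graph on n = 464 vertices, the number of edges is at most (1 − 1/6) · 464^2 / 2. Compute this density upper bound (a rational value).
Turán density bound = (5/6) · 464^2/2 = 269120/3 ≈ 89706.6667

Turán's theorem: ex(n, K_{r+1}) is achieved by the complete r-partite Turán graph T(n, r) with parts as balanced as possible, and is at most (1 − 1/r) · n^2/2. For r = 6, n = 464: the density bound is (5/6) · 215296/2 = 269120/3 ≈ 89706.6667. The integer-valued extremum is e(T(464, 6)) = 89706, which is strictly less than the density bound 269120/3 since 6 ∤ 464 (the parts of T(464, 6) cannot all be equal).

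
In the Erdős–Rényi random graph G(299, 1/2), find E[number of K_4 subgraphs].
E[# K_4] = C(299, 4) · (1/2)^C(4, 2) = 326380626 / 2^6 = 163190313/32 = 5099697.28125

For each 4-subset S of vertices (there are C(299, 4) = 326380626 such S), let X_S = 1 if S induces a K_4 (all C(4, 2) = 6 edges present). Then P(X_S = 1) = (1/2)^6 = 1/64. By linearity of expectation, E[# K_4] = C(299, 4) · (1/2)^6 = 326380626 / 64 = 163190313/32 = 5099697.28125.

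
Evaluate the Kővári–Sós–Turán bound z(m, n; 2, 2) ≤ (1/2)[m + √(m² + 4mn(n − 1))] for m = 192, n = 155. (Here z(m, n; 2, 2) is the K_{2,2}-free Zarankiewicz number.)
z(192, 155; 2, 2) ≤ (1/2)[192 + √(192² + 4·192·155·154)] = (1/2)[192 + √18369024] = 2238.955

Kővári–Sós–Turán: let r_1, ..., r_192 be the row sums and z = Σ r_i the total number of 1s. Each pair of columns can share at most one row with both entries 1 (else a 2×2 all-ones block appears), so Σ_i C(r_i, 2) ≤ C(155, 2) = 11935. By convexity Σ_i C(r_i, 2) ≥ 192·C(z/192, 2) = z(z − 192)/(2·192), giving z² − 192z − 192·155·154 ≤ 0 and hence z ≤ (1/2)[192 + √(36864 + 4·4583040)] = (1/2)[192 + √18369024] ≈ (1/2)(192 + 4285.9099) = 2238.955.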